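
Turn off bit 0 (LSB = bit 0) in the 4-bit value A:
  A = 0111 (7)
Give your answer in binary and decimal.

Mask = ~(1 << 0) = 1110
Bit 0 of A is 1, so AND-ing with the mask clears it to 0.
  0111
& 1110
------
  0110

Answer: 0110 (6)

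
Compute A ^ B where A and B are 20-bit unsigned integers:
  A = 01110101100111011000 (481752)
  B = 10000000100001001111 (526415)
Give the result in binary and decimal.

Apply ^ to each column (1 where bits differ):
  01110101100111011000
^ 10000000100001001111
----------------------
  11110101000110010111

Answer: 11110101000110010111 (1003927)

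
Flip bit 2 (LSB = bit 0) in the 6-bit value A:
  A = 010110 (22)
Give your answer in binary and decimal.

Mask = 1 << 2 = 000100
Bit 2 of A is 1; XOR with the mask flips it to 0.
  010110
^ 000100
--------
  010010

Answer: 010010 (18)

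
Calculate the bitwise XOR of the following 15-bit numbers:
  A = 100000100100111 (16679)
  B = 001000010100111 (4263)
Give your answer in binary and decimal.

Apply ^ to each column (1 where bits differ):
  100000100100111
^ 001000010100111
-----------------
  101000110000000

Answer: 101000110000000 (20864)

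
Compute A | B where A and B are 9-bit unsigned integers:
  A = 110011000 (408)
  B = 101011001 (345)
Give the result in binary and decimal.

Apply | to each column (1 where either bit is 1):
  110011000
| 101011001
-----------
  111011001

Answer: 111011001 (473)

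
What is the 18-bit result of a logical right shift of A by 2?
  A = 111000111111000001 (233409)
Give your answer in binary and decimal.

Logical shift right by 2: drop the bottom 2 bit(s), prepend 2 zero(s) on the left.
  111000111111000001  ->  keep [1110001111110000], discard [01], prepend 00
= 001110001111110000

Answer: 001110001111110000 (58352)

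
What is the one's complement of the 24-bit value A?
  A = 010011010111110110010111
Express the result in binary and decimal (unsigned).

Flip each bit (0->1, 1->0):
  010011010111110110010111
  101100101000001001101000

Answer: 101100101000001001101000 (11698792)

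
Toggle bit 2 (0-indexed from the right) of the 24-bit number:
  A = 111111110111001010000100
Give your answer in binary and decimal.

Mask = 1 << 2 = 000000000000000000000100
Bit 2 of A is 1; XOR with the mask flips it to 0.
  111111110111001010000100
^ 000000000000000000000100
--------------------------
  111111110111001010000000

Answer: 111111110111001010000000 (16740992)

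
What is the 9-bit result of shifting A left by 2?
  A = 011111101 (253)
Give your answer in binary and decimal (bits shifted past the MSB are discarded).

Shift left by 2: drop the top 2 bit(s), append 2 zero(s) on the right.
  011111101  ->  discard [01], keep [1111101], append 00
= 111110100

Answer: 111110100 (500)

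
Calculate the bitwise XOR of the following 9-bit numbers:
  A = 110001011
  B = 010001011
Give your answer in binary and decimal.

Apply ^ to each column (1 where bits differ):
  110001011
^ 010001011
-----------
  100000000

Answer: 100000000 (256)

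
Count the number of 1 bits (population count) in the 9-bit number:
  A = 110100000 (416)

110100000
1-bits at positions (from bit 0 = LSB): 5, 7, 8
Count = 3

Answer: 3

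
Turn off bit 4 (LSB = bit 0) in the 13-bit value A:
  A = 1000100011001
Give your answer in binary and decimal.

Mask = ~(1 << 4) = 1111111101111
Bit 4 of A is 1, so AND-ing with the mask clears it to 0.
  1000100011001
& 1111111101111
---------------
  1000100001001

Answer: 1000100001001 (4361)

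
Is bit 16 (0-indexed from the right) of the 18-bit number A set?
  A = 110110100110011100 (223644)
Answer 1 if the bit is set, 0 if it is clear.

Bit 16 is the 17th from the right.
  110110100110011100
   ^
That bit is 1.

Answer: 1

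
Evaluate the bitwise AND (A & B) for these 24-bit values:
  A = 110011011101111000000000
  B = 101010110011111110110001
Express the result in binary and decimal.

Apply & to each column (1 only where both bits are 1):
  110011011101111000000000
& 101010110011111110110001
--------------------------
  100010010001111000000000

Answer: 100010010001111000000000 (8986112)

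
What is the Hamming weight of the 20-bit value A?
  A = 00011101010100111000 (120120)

00011101010100111000
1-bits at positions (from bit 0 = LSB): 3, 4, 5, 8, 10, 12, 14, 15, 16
Count = 9

Answer: 9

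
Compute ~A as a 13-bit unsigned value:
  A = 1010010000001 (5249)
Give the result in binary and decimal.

Flip each bit (0->1, 1->0):
  1010010000001
  0101101111110

Answer: 0101101111110 (2942)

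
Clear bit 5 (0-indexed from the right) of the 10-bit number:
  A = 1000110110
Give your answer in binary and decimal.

Mask = ~(1 << 5) = 1111011111
Bit 5 of A is 1, so AND-ing with the mask clears it to 0.
  1000110110
& 1111011111
------------
  1000010110

Answer: 1000010110 (534)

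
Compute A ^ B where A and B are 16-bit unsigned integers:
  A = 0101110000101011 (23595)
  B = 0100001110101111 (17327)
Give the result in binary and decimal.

Apply ^ to each column (1 where bits differ):
  0101110000101011
^ 0100001110101111
------------------
  0001111110000100

Answer: 0001111110000100 (8068)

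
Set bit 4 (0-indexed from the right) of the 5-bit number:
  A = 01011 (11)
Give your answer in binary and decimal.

Mask = 1 << 4 = 10000
Bit 4 of A is 0, so OR-ing with the mask flips it to 1.
  01011
| 10000
-------
  11011

Answer: 11011 (27)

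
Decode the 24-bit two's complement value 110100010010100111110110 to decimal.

MSB is 1, so the value is negative. Find the magnitude:
1. Invert bits:  001011101101011000001001
2. Add 1:        001011101101011000001010  = 3069450
3. Apply sign:   -3069450

Answer: -3069450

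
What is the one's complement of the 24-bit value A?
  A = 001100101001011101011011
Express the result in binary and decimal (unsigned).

Flip each bit (0->1, 1->0):
  001100101001011101011011
  110011010110100010100100

Answer: 110011010110100010100100 (13461668)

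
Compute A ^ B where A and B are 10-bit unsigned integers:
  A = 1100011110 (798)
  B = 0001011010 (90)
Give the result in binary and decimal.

Apply ^ to each column (1 where bits differ):
  1100011110
^ 0001011010
------------
  1101000100

Answer: 1101000100 (836)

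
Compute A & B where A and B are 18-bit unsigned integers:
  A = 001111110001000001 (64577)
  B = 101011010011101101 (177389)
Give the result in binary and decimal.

Apply & to each column (1 only where both bits are 1):
  001111110001000001
& 101011010011101101
--------------------
  001011010001000001

Answer: 001011010001000001 (46145)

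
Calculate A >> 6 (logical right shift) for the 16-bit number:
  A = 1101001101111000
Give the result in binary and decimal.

Logical shift right by 6: drop the bottom 6 bit(s), prepend 6 zero(s) on the left.
  1101001101111000  ->  keep [1101001101], discard [111000], prepend 000000
= 0000001101001101

Answer: 0000001101001101 (845)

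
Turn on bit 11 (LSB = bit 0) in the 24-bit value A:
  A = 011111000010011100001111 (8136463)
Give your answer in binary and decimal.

Mask = 1 << 11 = 000000000000100000000000
Bit 11 of A is 0, so OR-ing with the mask flips it to 1.
  011111000010011100001111
| 000000000000100000000000
--------------------------
  011111000010111100001111

Answer: 011111000010111100001111 (8138511)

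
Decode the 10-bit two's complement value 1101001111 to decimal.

MSB is 1, so the value is negative. Find the magnitude:
1. Invert bits:  0010110000
2. Add 1:        0010110001  = 177
3. Apply sign:   -177

Answer: -177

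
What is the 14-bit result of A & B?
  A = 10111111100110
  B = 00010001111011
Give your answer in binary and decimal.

Apply & to each column (1 only where both bits are 1):
  10111111100110
& 00010001111011
----------------
  00010001100010

Answer: 00010001100010 (1122)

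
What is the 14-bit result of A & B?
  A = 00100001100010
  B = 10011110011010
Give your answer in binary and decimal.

Apply & to each column (1 only where both bits are 1):
  00100001100010
& 10011110011010
----------------
  00000000000010

Answer: 00000000000010 (2)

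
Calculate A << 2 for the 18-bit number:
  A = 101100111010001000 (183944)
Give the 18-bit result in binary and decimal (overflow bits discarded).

Shift left by 2: drop the top 2 bit(s), append 2 zero(s) on the right.
  101100111010001000  ->  discard [10], keep [1100111010001000], append 00
= 110011101000100000

Answer: 110011101000100000 (211488)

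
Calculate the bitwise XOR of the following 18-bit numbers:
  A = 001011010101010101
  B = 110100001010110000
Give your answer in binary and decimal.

Apply ^ to each column (1 where bits differ):
  001011010101010101
^ 110100001010110000
--------------------
  111111011111100101

Answer: 111111011111100101 (260069)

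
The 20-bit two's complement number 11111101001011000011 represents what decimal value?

MSB is 1, so the value is negative. Find the magnitude:
1. Invert bits:  00000010110100111100
2. Add 1:        00000010110100111101  = 11581
3. Apply sign:   -11581

Answer: -11581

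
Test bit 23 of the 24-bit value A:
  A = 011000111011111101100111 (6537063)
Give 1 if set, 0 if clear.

Bit 23 is the 24th from the right.
  011000111011111101100111
  ^
That bit is 0.

Answer: 0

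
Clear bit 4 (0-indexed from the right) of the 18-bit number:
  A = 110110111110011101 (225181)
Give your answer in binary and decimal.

Mask = ~(1 << 4) = 111111111111101111
Bit 4 of A is 1, so AND-ing with the mask clears it to 0.
  110110111110011101
& 111111111111101111
--------------------
  110110111110001101

Answer: 110110111110001101 (225165)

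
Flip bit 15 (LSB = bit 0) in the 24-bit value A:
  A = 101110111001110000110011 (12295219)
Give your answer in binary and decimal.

Mask = 1 << 15 = 000000001000000000000000
Bit 15 of A is 1; XOR with the mask flips it to 0.
  101110111001110000110011
^ 000000001000000000000000
--------------------------
  101110110001110000110011

Answer: 101110110001110000110011 (12262451)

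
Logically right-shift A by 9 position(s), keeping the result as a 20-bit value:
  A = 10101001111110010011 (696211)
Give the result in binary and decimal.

Logical shift right by 9: drop the bottom 9 bit(s), prepend 9 zero(s) on the left.
  10101001111110010011  ->  keep [10101001111], discard [110010011], prepend 000000000
= 00000000010101001111

Answer: 00000000010101001111 (1359)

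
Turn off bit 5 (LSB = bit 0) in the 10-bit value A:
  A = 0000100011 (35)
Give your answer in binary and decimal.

Mask = ~(1 << 5) = 1111011111
Bit 5 of A is 1, so AND-ing with the mask clears it to 0.
  0000100011
& 1111011111
------------
  0000000011

Answer: 0000000011 (3)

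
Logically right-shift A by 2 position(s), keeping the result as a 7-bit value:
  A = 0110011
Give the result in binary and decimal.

Logical shift right by 2: drop the bottom 2 bit(s), prepend 2 zero(s) on the left.
  0110011  ->  keep [01100], discard [11], prepend 00
= 0001100

Answer: 0001100 (12)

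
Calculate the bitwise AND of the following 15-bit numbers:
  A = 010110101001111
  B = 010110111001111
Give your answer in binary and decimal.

Apply & to each column (1 only where both bits are 1):
  010110101001111
& 010110111001111
-----------------
  010110101001111

Answer: 010110101001111 (11599)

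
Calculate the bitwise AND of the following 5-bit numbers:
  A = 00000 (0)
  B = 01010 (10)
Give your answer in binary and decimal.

Apply & to each column (1 only where both bits are 1):
  00000
& 01010
-------
  00000

Answer: 00000 (0)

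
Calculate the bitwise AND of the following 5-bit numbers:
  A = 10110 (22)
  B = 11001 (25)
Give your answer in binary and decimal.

Apply & to each column (1 only where both bits are 1):
  10110
& 11001
-------
  10000

Answer: 10000 (16)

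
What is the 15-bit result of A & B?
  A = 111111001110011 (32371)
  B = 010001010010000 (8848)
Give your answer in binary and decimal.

Apply & to each column (1 only where both bits are 1):
  111111001110011
& 010001010010000
-----------------
  010001000010000

Answer: 010001000010000 (8720)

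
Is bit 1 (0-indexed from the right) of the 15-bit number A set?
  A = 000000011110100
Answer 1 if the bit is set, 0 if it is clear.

Bit 1 is the 2nd from the right.
  000000011110100
               ^
That bit is 0.

Answer: 0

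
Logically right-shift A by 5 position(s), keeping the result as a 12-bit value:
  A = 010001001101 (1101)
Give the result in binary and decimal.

Logical shift right by 5: drop the bottom 5 bit(s), prepend 5 zero(s) on the left.
  010001001101  ->  keep [0100010], discard [01101], prepend 00000
= 000000100010

Answer: 000000100010 (34)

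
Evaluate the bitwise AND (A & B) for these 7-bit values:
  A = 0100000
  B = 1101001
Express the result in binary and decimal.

Apply & to each column (1 only where both bits are 1):
  0100000
& 1101001
---------
  0100000

Answer: 0100000 (32)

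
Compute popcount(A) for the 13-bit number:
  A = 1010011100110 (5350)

1010011100110
1-bits at positions (from bit 0 = LSB): 1, 2, 5, 6, 7, 10, 12
Count = 7

Answer: 7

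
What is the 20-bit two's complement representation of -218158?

1. Binary of +218158:  00110101010000101110
2. Invert bits:     11001010101111010001
3. Add 1:           11001010101111010010

Answer: 11001010101111010010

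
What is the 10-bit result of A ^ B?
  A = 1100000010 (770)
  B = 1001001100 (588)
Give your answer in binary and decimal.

Apply ^ to each column (1 where bits differ):
  1100000010
^ 1001001100
------------
  0101001110

Answer: 0101001110 (334)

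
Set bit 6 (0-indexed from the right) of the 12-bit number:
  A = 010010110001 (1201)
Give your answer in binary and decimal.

Mask = 1 << 6 = 000001000000
Bit 6 of A is 0, so OR-ing with the mask flips it to 1.
  010010110001
| 000001000000
--------------
  010011110001

Answer: 010011110001 (1265)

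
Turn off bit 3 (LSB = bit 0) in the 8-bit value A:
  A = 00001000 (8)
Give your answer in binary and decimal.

Mask = ~(1 << 3) = 11110111
Bit 3 of A is 1, so AND-ing with the mask clears it to 0.
  00001000
& 11110111
----------
  00000000

Answer: 00000000 (0)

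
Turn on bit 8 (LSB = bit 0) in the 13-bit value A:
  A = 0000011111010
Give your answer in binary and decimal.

Mask = 1 << 8 = 0000100000000
Bit 8 of A is 0, so OR-ing with the mask flips it to 1.
  0000011111010
| 0000100000000
---------------
  0000111111010

Answer: 0000111111010 (506)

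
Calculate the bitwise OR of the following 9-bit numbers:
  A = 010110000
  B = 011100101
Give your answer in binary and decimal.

Apply | to each column (1 where either bit is 1):
  010110000
| 011100101
-----------
  011110101

Answer: 011110101 (245)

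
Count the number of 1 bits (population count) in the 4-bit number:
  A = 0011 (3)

0011
1-bits at positions (from bit 0 = LSB): 0, 1
Count = 2

Answer: 2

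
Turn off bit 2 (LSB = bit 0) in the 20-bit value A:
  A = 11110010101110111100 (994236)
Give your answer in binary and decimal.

Mask = ~(1 << 2) = 11111111111111111011
Bit 2 of A is 1, so AND-ing with the mask clears it to 0.
  11110010101110111100
& 11111111111111111011
----------------------
  11110010101110111000

Answer: 11110010101110111000 (994232)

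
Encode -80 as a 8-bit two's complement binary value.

1. Binary of +80:  01010000
2. Invert bits:     10101111
3. Add 1:           10110000

Answer: 10110000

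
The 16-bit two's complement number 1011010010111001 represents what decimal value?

MSB is 1, so the value is negative. Find the magnitude:
1. Invert bits:  0100101101000110
2. Add 1:        0100101101000111  = 19271
3. Apply sign:   -19271

Answer: -19271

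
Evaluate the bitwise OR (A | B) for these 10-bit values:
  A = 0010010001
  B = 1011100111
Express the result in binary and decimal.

Apply | to each column (1 where either bit is 1):
  0010010001
| 1011100111
------------
  1011110111

Answer: 1011110111 (759)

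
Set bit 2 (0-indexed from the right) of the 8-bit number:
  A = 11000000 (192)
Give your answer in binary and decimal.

Mask = 1 << 2 = 00000100
Bit 2 of A is 0, so OR-ing with the mask flips it to 1.
  11000000
| 00000100
----------
  11000100

Answer: 11000100 (196)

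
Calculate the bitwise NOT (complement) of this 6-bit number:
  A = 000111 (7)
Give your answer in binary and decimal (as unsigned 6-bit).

Flip each bit (0->1, 1->0):
  000111
  111000

Answer: 111000 (56)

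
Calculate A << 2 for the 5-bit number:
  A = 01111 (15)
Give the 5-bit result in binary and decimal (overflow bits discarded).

Shift left by 2: drop the top 2 bit(s), append 2 zero(s) on the right.
  01111  ->  discard [01], keep [111], append 00
= 11100

Answer: 11100 (28)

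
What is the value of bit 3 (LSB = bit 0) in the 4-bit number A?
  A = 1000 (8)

Bit 3 is the 4th from the right.
  1000
  ^
That bit is 1.

Answer: 1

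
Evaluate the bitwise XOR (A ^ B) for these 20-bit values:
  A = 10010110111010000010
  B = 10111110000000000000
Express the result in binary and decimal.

Apply ^ to each column (1 where bits differ):
  10010110111010000010
^ 10111110000000000000
----------------------
  00101000111010000010

Answer: 00101000111010000010 (167554)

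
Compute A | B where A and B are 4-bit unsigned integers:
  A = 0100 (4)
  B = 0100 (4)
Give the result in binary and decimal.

Apply | to each column (1 where either bit is 1):
  0100
| 0100
------
  0100

Answer: 0100 (4)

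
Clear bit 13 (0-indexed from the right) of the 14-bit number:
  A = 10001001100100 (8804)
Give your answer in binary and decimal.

Mask = ~(1 << 13) = 01111111111111
Bit 13 of A is 1, so AND-ing with the mask clears it to 0.
  10001001100100
& 01111111111111
----------------
  00001001100100

Answer: 00001001100100 (612)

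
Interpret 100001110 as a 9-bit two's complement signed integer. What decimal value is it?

MSB is 1, so the value is negative. Find the magnitude:
1. Invert bits:  011110001
2. Add 1:        011110010  = 242
3. Apply sign:   -242

Answer: -242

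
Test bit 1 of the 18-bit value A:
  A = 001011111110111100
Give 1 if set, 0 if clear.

Bit 1 is the 2nd from the right.
  001011111110111100
                  ^
That bit is 0.

Answer: 0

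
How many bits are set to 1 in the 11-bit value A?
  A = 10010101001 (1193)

10010101001
1-bits at positions (from bit 0 = LSB): 0, 3, 5, 7, 10
Count = 5

Answer: 5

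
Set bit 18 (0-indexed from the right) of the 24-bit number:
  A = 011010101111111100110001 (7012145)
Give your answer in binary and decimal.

Mask = 1 << 18 = 000001000000000000000000
Bit 18 of A is 0, so OR-ing with the mask flips it to 1.
  011010101111111100110001
| 000001000000000000000000
--------------------------
  011011101111111100110001

Answer: 011011101111111100110001 (7274289)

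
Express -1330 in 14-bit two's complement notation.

1. Binary of +1330:  00010100110010
2. Invert bits:     11101011001101
3. Add 1:           11101011001110

Answer: 11101011001110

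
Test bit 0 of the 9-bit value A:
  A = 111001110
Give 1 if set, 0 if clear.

Bit 0 is the 1st from the right.
  111001110
          ^
That bit is 0.

Answer: 0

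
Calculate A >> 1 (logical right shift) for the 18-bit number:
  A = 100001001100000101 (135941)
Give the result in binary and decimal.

Logical shift right by 1: drop the bottom 1 bit(s), prepend 1 zero(s) on the left.
  100001001100000101  ->  keep [10000100110000010], discard [1], prepend 0
= 010000100110000010

Answer: 010000100110000010 (67970)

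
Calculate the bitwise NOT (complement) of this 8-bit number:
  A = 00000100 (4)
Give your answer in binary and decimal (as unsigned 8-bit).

Flip each bit (0->1, 1->0):
  00000100
  11111011

Answer: 11111011 (251)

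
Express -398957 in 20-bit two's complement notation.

1. Binary of +398957:  01100001011001101101
2. Invert bits:     10011110100110010010
3. Add 1:           10011110100110010011

Answer: 10011110100110010011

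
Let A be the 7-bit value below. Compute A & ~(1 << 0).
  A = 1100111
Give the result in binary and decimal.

Mask = ~(1 << 0) = 1111110
Bit 0 of A is 1, so AND-ing with the mask clears it to 0.
  1100111
& 1111110
---------
  1100110

Answer: 1100110 (102)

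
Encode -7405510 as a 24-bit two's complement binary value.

1. Binary of +7405510:  011100001111111111000110
2. Invert bits:     100011110000000000111001
3. Add 1:           100011110000000000111010

Answer: 100011110000000000111010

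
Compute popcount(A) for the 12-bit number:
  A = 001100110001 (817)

001100110001
1-bits at positions (from bit 0 = LSB): 0, 4, 5, 8, 9
Count = 5

Answer: 5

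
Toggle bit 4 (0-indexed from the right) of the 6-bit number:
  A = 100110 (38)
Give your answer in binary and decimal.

Mask = 1 << 4 = 010000
Bit 4 of A is 0; XOR with the mask flips it to 1.
  100110
^ 010000
--------
  110110

Answer: 110110 (54)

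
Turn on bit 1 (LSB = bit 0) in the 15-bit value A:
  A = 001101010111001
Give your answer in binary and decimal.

Mask = 1 << 1 = 000000000000010
Bit 1 of A is 0, so OR-ing with the mask flips it to 1.
  001101010111001
| 000000000000010
-----------------
  001101010111011

Answer: 001101010111011 (6843)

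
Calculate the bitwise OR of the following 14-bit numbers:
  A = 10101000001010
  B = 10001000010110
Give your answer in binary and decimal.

Apply | to each column (1 where either bit is 1):
  10101000001010
| 10001000010110
----------------
  10101000011110

Answer: 10101000011110 (10782)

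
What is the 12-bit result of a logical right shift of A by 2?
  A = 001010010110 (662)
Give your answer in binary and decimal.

Logical shift right by 2: drop the bottom 2 bit(s), prepend 2 zero(s) on the left.
  001010010110  ->  keep [0010100101], discard [10], prepend 00
= 000010100101

Answer: 000010100101 (165)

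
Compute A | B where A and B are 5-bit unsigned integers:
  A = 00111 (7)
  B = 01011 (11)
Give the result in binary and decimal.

Apply | to each column (1 where either bit is 1):
  00111
| 01011
-------
  01111

Answer: 01111 (15)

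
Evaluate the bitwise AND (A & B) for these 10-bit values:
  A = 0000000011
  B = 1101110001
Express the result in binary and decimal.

Apply & to each column (1 only where both bits are 1):
  0000000011
& 1101110001
------------
  0000000001

Answer: 0000000001 (1)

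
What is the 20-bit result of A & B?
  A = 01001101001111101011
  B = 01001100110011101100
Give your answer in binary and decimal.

Apply & to each column (1 only where both bits are 1):
  01001101001111101011
& 01001100110011101100
----------------------
  01001100000011101000

Answer: 01001100000011101000 (311528)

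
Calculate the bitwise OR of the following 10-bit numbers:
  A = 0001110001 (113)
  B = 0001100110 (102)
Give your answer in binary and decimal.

Apply | to each column (1 where either bit is 1):
  0001110001
| 0001100110
------------
  0001110111

Answer: 0001110111 (119)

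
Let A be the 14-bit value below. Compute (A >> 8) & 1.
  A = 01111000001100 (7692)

Bit 8 is the 9th from the right.
  01111000001100
       ^
That bit is 0.

Answer: 0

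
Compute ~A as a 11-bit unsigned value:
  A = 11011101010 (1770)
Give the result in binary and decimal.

Flip each bit (0->1, 1->0):
  11011101010
  00100010101

Answer: 00100010101 (277)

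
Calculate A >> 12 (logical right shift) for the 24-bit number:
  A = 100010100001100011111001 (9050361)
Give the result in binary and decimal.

Logical shift right by 12: drop the bottom 12 bit(s), prepend 12 zero(s) on the left.
  100010100001100011111001  ->  keep [100010100001], discard [100011111001], prepend 000000000000
= 000000000000100010100001

Answer: 000000000000100010100001 (2209)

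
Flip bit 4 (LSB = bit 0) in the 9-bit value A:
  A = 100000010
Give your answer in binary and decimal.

Mask = 1 << 4 = 000010000
Bit 4 of A is 0; XOR with the mask flips it to 1.
  100000010
^ 000010000
-----------
  100010010

Answer: 100010010 (274)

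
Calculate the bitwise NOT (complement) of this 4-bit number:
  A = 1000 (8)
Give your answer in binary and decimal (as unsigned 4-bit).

Flip each bit (0->1, 1->0):
  1000
  0111

Answer: 0111 (7)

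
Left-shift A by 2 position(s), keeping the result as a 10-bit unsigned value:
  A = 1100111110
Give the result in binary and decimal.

Shift left by 2: drop the top 2 bit(s), append 2 zero(s) on the right.
  1100111110  ->  discard [11], keep [00111110], append 00
= 0011111000

Answer: 0011111000 (248)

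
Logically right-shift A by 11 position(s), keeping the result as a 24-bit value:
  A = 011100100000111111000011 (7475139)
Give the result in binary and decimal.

Logical shift right by 11: drop the bottom 11 bit(s), prepend 11 zero(s) on the left.
  011100100000111111000011  ->  keep [0111001000001], discard [11111000011], prepend 00000000000
= 000000000000111001000001

Answer: 000000000000111001000001 (3649)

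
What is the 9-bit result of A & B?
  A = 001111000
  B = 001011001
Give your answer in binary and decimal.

Apply & to each column (1 only where both bits are 1):
  001111000
& 001011001
-----------
  001011000

Answer: 001011000 (88)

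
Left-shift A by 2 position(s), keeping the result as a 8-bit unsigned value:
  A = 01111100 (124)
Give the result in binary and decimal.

Shift left by 2: drop the top 2 bit(s), append 2 zero(s) on the right.
  01111100  ->  discard [01], keep [111100], append 00
= 11110000

Answer: 11110000 (240)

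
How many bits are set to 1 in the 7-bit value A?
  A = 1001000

1001000
1-bits at positions (from bit 0 = LSB): 3, 6
Count = 2

Answer: 2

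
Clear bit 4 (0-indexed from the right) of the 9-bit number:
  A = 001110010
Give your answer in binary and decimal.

Mask = ~(1 << 4) = 111101111
Bit 4 of A is 1, so AND-ing with the mask clears it to 0.
  001110010
& 111101111
-----------
  001100010

Answer: 001100010 (98)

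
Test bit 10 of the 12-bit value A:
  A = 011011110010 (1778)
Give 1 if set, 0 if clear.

Bit 10 is the 11th from the right.
  011011110010
   ^
That bit is 1.

Answer: 1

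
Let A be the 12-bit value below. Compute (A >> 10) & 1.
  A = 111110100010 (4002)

Bit 10 is the 11th from the right.
  111110100010
   ^
That bit is 1.

Answer: 1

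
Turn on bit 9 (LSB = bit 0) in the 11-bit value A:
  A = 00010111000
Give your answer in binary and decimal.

Mask = 1 << 9 = 01000000000
Bit 9 of A is 0, so OR-ing with the mask flips it to 1.
  00010111000
| 01000000000
-------------
  01010111000

Answer: 01010111000 (696)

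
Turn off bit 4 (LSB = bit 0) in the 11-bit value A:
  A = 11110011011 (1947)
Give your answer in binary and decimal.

Mask = ~(1 << 4) = 11111101111
Bit 4 of A is 1, so AND-ing with the mask clears it to 0.
  11110011011
& 11111101111
-------------
  11110001011

Answer: 11110001011 (1931)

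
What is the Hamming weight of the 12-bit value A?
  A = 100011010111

100011010111
1-bits at positions (from bit 0 = LSB): 0, 1, 2, 4, 6, 7, 11
Count = 7

Answer: 7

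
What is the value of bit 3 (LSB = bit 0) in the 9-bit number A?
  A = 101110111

Bit 3 is the 4th from the right.
  101110111
       ^
That bit is 0.

Answer: 0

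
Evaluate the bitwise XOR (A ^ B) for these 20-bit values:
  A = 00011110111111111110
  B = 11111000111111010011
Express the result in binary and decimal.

Apply ^ to each column (1 where bits differ):
  00011110111111111110
^ 11111000111111010011
----------------------
  11100110000000101101

Answer: 11100110000000101101 (942125)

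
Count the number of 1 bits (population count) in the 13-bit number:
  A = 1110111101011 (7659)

1110111101011
1-bits at positions (from bit 0 = LSB): 0, 1, 3, 5, 6, 7, 8, 10, 11, 12
Count = 10

Answer: 10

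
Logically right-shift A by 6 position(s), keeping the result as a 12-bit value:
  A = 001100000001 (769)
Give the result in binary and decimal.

Logical shift right by 6: drop the bottom 6 bit(s), prepend 6 zero(s) on the left.
  001100000001  ->  keep [001100], discard [000001], prepend 000000
= 000000001100

Answer: 000000001100 (12)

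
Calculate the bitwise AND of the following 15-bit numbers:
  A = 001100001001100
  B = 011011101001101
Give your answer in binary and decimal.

Apply & to each column (1 only where both bits are 1):
  001100001001100
& 011011101001101
-----------------
  001000001001100

Answer: 001000001001100 (4172)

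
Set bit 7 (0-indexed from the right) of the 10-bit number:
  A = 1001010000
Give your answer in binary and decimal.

Mask = 1 << 7 = 0010000000
Bit 7 of A is 0, so OR-ing with the mask flips it to 1.
  1001010000
| 0010000000
------------
  1011010000

Answer: 1011010000 (720)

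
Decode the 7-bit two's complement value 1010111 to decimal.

MSB is 1, so the value is negative. Find the magnitude:
1. Invert bits:  0101000
2. Add 1:        0101001  = 41
3. Apply sign:   -41

Answer: -41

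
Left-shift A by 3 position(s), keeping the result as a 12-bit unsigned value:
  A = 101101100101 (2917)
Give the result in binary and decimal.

Shift left by 3: drop the top 3 bit(s), append 3 zero(s) on the right.
  101101100101  ->  discard [101], keep [101100101], append 000
= 101100101000

Answer: 101100101000 (2856)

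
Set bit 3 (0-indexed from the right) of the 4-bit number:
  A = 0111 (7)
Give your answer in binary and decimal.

Mask = 1 << 3 = 1000
Bit 3 of A is 0, so OR-ing with the mask flips it to 1.
  0111
| 1000
------
  1111

Answer: 1111 (15)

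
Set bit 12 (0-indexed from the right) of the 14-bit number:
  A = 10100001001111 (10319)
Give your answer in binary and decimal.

Mask = 1 << 12 = 01000000000000
Bit 12 of A is 0, so OR-ing with the mask flips it to 1.
  10100001001111
| 01000000000000
----------------
  11100001001111

Answer: 11100001001111 (14415)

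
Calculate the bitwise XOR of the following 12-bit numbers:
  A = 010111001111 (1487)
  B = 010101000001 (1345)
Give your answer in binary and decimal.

Apply ^ to each column (1 where bits differ):
  010111001111
^ 010101000001
--------------
  000010001110

Answer: 000010001110 (142)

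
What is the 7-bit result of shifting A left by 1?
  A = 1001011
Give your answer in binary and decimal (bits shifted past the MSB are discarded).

Shift left by 1: drop the top 1 bit(s), append 1 zero(s) on the right.
  1001011  ->  discard [1], keep [001011], append 0
= 0010110

Answer: 0010110 (22)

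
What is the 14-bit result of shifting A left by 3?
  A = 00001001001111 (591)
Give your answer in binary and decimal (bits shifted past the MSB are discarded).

Shift left by 3: drop the top 3 bit(s), append 3 zero(s) on the right.
  00001001001111  ->  discard [000], keep [01001001111], append 000
= 01001001111000

Answer: 01001001111000 (4728)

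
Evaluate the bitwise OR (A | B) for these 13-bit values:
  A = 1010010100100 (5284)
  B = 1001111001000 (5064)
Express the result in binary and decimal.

Apply | to each column (1 where either bit is 1):
  1010010100100
| 1001111001000
---------------
  1011111101100

Answer: 1011111101100 (6124)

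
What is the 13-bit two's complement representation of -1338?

1. Binary of +1338:  0010100111010
2. Invert bits:     1101011000101
3. Add 1:           1101011000110

Answer: 1101011000110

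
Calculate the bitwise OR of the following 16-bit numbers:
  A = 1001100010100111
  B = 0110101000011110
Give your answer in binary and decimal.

Apply | to each column (1 where either bit is 1):
  1001100010100111
| 0110101000011110
------------------
  1111101010111111

Answer: 1111101010111111 (64191)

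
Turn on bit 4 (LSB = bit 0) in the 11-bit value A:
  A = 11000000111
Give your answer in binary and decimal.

Mask = 1 << 4 = 00000010000
Bit 4 of A is 0, so OR-ing with the mask flips it to 1.
  11000000111
| 00000010000
-------------
  11000010111

Answer: 11000010111 (1559)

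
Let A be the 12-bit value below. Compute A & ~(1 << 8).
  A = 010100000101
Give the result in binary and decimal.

Mask = ~(1 << 8) = 111011111111
Bit 8 of A is 1, so AND-ing with the mask clears it to 0.
  010100000101
& 111011111111
--------------
  010000000101

Answer: 010000000101 (1029)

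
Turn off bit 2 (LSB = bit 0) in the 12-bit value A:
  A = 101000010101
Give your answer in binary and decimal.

Mask = ~(1 << 2) = 111111111011
Bit 2 of A is 1, so AND-ing with the mask clears it to 0.
  101000010101
& 111111111011
--------------
  101000010001

Answer: 101000010001 (2577)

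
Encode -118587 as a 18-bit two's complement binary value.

1. Binary of +118587:  011100111100111011
2. Invert bits:     100011000011000100
3. Add 1:           100011000011000101

Answer: 100011000011000101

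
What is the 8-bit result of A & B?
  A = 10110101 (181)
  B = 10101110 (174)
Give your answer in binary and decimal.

Apply & to each column (1 only where both bits are 1):
  10110101
& 10101110
----------
  10100100

Answer: 10100100 (164)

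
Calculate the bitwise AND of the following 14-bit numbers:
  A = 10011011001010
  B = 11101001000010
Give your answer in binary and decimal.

Apply & to each column (1 only where both bits are 1):
  10011011001010
& 11101001000010
----------------
  10001001000010

Answer: 10001001000010 (8770)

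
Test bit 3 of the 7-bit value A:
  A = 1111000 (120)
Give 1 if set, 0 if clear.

Bit 3 is the 4th from the right.
  1111000
     ^
That bit is 1.

Answer: 1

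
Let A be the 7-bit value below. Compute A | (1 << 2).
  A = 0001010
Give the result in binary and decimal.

Mask = 1 << 2 = 0000100
Bit 2 of A is 0, so OR-ing with the mask flips it to 1.
  0001010
| 0000100
---------
  0001110

Answer: 0001110 (14)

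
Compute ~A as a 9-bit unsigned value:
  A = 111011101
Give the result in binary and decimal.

Flip each bit (0->1, 1->0):
  111011101
  000100010

Answer: 000100010 (34)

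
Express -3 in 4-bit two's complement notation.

1. Binary of +3:  0011
2. Invert bits:     1100
3. Add 1:           1101

Answer: 1101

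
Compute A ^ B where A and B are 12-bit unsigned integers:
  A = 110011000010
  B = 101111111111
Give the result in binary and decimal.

Apply ^ to each column (1 where bits differ):
  110011000010
^ 101111111111
--------------
  011100111101

Answer: 011100111101 (1853)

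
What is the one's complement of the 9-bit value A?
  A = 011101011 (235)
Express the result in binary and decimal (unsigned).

Flip each bit (0->1, 1->0):
  011101011
  100010100

Answer: 100010100 (276)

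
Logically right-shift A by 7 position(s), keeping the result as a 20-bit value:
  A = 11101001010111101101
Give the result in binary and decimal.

Logical shift right by 7: drop the bottom 7 bit(s), prepend 7 zero(s) on the left.
  11101001010111101101  ->  keep [1110100101011], discard [1101101], prepend 0000000
= 00000001110100101011

Answer: 00000001110100101011 (7467)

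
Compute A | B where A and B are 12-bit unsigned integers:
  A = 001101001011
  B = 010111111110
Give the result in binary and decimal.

Apply | to each column (1 where either bit is 1):
  001101001011
| 010111111110
--------------
  011111111111

Answer: 011111111111 (2047)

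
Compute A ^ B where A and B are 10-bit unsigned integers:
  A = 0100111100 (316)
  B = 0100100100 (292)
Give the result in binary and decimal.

Apply ^ to each column (1 where bits differ):
  0100111100
^ 0100100100
------------
  0000011000

Answer: 0000011000 (24)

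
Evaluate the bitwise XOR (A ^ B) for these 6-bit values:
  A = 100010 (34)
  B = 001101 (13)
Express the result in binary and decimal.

Apply ^ to each column (1 where bits differ):
  100010
^ 001101
--------
  101111

Answer: 101111 (47)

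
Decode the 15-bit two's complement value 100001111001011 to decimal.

MSB is 1, so the value is negative. Find the magnitude:
1. Invert bits:  011110000110100
2. Add 1:        011110000110101  = 15413
3. Apply sign:   -15413

Answer: -15413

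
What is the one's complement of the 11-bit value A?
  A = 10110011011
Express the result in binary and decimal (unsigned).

Flip each bit (0->1, 1->0):
  10110011011
  01001100100

Answer: 01001100100 (612)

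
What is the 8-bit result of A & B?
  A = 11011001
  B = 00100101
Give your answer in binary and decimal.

Apply & to each column (1 only where both bits are 1):
  11011001
& 00100101
----------
  00000001

Answer: 00000001 (1)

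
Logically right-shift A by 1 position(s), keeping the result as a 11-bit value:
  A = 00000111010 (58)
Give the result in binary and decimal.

Logical shift right by 1: drop the bottom 1 bit(s), prepend 1 zero(s) on the left.
  00000111010  ->  keep [0000011101], discard [0], prepend 0
= 00000011101

Answer: 00000011101 (29)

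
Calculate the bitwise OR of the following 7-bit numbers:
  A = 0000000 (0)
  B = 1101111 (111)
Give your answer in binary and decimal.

Apply | to each column (1 where either bit is 1):
  0000000
| 1101111
---------
  1101111

Answer: 1101111 (111)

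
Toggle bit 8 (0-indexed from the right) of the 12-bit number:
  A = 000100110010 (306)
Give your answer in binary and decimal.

Mask = 1 << 8 = 000100000000
Bit 8 of A is 1; XOR with the mask flips it to 0.
  000100110010
^ 000100000000
--------------
  000000110010

Answer: 000000110010 (50)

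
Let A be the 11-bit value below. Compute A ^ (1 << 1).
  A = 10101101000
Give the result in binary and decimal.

Mask = 1 << 1 = 00000000010
Bit 1 of A is 0; XOR with the mask flips it to 1.
  10101101000
^ 00000000010
-------------
  10101101010

Answer: 10101101010 (1386)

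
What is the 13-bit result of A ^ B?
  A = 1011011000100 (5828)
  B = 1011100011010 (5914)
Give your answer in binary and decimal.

Apply ^ to each column (1 where bits differ):
  1011011000100
^ 1011100011010
---------------
  0000111011110

Answer: 0000111011110 (478)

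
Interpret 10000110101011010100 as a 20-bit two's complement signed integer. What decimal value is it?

MSB is 1, so the value is negative. Find the magnitude:
1. Invert bits:  01111001010100101011
2. Add 1:        01111001010100101100  = 496940
3. Apply sign:   -496940

Answer: -496940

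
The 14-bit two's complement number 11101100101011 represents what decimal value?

MSB is 1, so the value is negative. Find the magnitude:
1. Invert bits:  00010011010100
2. Add 1:        00010011010101  = 1237
3. Apply sign:   -1237

Answer: -1237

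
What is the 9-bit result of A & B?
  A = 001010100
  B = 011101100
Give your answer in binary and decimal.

Apply & to each column (1 only where both bits are 1):
  001010100
& 011101100
-----------
  001000100

Answer: 001000100 (68)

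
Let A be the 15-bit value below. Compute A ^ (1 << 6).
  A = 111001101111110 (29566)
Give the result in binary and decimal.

Mask = 1 << 6 = 000000001000000
Bit 6 of A is 1; XOR with the mask flips it to 0.
  111001101111110
^ 000000001000000
-----------------
  111001100111110

Answer: 111001100111110 (29502)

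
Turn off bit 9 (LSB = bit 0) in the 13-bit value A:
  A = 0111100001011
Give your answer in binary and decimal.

Mask = ~(1 << 9) = 1110111111111
Bit 9 of A is 1, so AND-ing with the mask clears it to 0.
  0111100001011
& 1110111111111
---------------
  0110100001011

Answer: 0110100001011 (3339)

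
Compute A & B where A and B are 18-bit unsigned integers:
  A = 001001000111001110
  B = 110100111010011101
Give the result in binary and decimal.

Apply & to each column (1 only where both bits are 1):
  001001000111001110
& 110100111010011101
--------------------
  000000000010001100

Answer: 000000000010001100 (140)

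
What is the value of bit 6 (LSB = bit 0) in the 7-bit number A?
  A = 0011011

Bit 6 is the 7th from the right.
  0011011
  ^
That bit is 0.

Answer: 0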